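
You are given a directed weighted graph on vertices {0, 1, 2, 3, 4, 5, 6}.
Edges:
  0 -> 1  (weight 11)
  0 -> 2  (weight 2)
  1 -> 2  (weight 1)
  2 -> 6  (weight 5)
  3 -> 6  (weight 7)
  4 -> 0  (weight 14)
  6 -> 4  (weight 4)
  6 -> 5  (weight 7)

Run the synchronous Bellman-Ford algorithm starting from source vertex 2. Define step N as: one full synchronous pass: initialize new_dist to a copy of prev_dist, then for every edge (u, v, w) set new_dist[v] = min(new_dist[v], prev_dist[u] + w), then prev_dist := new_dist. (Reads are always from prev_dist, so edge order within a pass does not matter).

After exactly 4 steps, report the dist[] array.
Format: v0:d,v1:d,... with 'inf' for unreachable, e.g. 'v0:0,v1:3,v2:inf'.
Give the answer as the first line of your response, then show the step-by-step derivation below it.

v0:23,v1:34,v2:0,v3:inf,v4:9,v5:12,v6:5

step 1: dist = v0:inf,v1:inf,v2:0,v3:inf,v4:inf,v5:inf,v6:5
step 2: dist = v0:inf,v1:inf,v2:0,v3:inf,v4:9,v5:12,v6:5
step 3: dist = v0:23,v1:inf,v2:0,v3:inf,v4:9,v5:12,v6:5
step 4: dist = v0:23,v1:34,v2:0,v3:inf,v4:9,v5:12,v6:5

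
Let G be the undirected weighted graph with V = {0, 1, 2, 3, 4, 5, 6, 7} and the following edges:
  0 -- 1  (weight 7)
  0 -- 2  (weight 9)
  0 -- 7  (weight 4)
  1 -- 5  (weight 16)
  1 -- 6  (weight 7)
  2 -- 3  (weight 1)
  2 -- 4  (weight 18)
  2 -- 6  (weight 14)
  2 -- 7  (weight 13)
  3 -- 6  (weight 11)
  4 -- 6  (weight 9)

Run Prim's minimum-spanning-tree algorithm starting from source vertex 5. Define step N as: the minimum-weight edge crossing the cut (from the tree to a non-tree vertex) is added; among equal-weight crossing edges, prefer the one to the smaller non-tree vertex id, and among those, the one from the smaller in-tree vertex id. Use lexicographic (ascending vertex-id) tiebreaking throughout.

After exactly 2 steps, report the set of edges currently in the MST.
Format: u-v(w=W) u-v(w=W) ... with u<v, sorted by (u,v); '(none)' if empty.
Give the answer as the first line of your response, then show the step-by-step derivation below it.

0-1(w=7) 1-5(w=16)

step 1: add edge 1-5 (w=16); MST = {1-5(w=16)}
step 2: add edge 0-1 (w=7); MST = {0-1(w=7) 1-5(w=16)}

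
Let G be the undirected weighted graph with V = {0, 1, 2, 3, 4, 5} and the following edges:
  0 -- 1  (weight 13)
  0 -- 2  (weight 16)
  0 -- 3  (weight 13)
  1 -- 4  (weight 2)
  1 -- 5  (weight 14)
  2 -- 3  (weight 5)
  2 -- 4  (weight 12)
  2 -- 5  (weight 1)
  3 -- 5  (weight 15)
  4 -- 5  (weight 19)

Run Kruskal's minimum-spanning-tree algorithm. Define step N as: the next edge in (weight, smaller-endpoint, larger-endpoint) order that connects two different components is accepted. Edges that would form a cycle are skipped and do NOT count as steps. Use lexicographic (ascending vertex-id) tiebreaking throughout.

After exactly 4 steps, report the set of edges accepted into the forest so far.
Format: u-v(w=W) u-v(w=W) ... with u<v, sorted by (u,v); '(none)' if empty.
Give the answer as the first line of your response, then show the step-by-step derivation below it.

1-4(w=2) 2-3(w=5) 2-4(w=12) 2-5(w=1)

step 1: add edge 2-5 (w=1); MST = {2-5(w=1)}
step 2: add edge 1-4 (w=2); MST = {1-4(w=2) 2-5(w=1)}
step 3: add edge 2-3 (w=5); MST = {1-4(w=2) 2-3(w=5) 2-5(w=1)}
step 4: add edge 2-4 (w=12); MST = {1-4(w=2) 2-3(w=5) 2-4(w=12) 2-5(w=1)}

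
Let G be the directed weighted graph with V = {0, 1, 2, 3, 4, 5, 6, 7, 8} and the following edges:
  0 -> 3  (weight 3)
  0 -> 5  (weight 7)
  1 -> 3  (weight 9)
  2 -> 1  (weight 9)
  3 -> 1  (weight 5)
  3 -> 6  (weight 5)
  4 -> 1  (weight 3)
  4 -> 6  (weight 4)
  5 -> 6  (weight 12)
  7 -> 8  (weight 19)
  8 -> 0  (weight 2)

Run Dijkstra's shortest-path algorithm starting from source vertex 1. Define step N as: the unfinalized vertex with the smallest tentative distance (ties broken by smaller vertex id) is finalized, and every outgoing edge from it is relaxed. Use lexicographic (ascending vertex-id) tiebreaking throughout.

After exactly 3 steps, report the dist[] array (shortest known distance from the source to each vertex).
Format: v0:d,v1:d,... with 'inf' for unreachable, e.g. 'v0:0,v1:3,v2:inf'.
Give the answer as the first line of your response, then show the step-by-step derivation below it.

v0:inf,v1:0,v2:inf,v3:9,v4:inf,v5:inf,v6:14,v7:inf,v8:inf

step 1: dist = v0:inf,v1:0,v2:inf,v3:9,v4:inf,v5:inf,v6:inf,v7:inf,v8:inf
step 2: dist = v0:inf,v1:0,v2:inf,v3:9,v4:inf,v5:inf,v6:14,v7:inf,v8:inf
step 3: dist = v0:inf,v1:0,v2:inf,v3:9,v4:inf,v5:inf,v6:14,v7:inf,v8:inf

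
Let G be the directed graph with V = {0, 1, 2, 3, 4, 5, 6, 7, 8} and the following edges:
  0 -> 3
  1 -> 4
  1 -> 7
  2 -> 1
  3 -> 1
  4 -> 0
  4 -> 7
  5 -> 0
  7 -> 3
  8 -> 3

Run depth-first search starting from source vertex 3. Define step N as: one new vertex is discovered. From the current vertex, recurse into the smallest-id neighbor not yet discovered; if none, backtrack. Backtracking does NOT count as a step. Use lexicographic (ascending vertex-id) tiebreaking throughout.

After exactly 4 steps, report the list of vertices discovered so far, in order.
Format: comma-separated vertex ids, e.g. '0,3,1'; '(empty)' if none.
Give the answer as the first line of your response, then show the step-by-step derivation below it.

3,1,4,0

step 1: discover 3; path=3; order=3
step 2: discover 1; path=3>1; order=3,1
step 3: discover 4; path=3>1>4; order=3,1,4
step 4: discover 0; path=3>1>4>0; order=3,1,4,0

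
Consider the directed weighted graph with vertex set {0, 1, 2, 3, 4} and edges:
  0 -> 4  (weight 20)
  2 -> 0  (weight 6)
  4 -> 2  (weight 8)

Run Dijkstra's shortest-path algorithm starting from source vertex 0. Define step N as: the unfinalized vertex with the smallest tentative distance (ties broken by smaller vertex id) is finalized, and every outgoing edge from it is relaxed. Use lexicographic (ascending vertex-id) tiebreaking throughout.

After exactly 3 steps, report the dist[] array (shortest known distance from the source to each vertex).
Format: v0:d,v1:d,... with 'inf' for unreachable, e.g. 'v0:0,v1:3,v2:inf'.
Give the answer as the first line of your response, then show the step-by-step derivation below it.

v0:0,v1:inf,v2:28,v3:inf,v4:20

step 1: dist = v0:0,v1:inf,v2:inf,v3:inf,v4:20
step 2: dist = v0:0,v1:inf,v2:28,v3:inf,v4:20
step 3: dist = v0:0,v1:inf,v2:28,v3:inf,v4:20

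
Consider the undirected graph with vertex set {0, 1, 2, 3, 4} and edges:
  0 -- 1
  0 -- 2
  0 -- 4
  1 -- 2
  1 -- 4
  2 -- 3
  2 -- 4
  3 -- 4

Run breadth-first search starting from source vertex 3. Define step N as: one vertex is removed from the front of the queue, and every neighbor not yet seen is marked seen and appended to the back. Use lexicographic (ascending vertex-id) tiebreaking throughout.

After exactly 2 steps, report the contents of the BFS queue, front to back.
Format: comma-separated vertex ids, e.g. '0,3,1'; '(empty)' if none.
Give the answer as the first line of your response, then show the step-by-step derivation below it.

4,0,1

step 1: dequeue 3; queue=[2,4]; order=3
step 2: dequeue 2; queue=[4,0,1]; order=3,2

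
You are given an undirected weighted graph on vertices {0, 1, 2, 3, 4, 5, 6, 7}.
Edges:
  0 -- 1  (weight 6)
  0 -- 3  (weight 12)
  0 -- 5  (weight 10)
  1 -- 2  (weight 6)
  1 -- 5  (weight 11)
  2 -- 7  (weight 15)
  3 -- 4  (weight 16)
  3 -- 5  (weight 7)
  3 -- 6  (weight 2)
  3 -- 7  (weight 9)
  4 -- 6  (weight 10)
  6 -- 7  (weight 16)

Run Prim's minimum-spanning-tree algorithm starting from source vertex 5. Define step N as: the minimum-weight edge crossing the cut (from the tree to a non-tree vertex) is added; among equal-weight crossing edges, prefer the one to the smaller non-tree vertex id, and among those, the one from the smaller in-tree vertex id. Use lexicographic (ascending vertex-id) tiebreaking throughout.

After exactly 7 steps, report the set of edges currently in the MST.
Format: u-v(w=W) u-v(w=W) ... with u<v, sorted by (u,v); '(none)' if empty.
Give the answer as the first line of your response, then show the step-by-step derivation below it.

0-1(w=6) 0-5(w=10) 1-2(w=6) 3-5(w=7) 3-6(w=2) 3-7(w=9) 4-6(w=10)

step 1: add edge 3-5 (w=7); MST = {3-5(w=7)}
step 2: add edge 3-6 (w=2); MST = {3-5(w=7) 3-6(w=2)}
step 3: add edge 3-7 (w=9); MST = {3-5(w=7) 3-6(w=2) 3-7(w=9)}
step 4: add edge 0-5 (w=10); MST = {0-5(w=10) 3-5(w=7) 3-6(w=2) 3-7(w=9)}
step 5: add edge 0-1 (w=6); MST = {0-1(w=6) 0-5(w=10) 3-5(w=7) 3-6(w=2) 3-7(w=9)}
step 6: add edge 1-2 (w=6); MST = {0-1(w=6) 0-5(w=10) 1-2(w=6) 3-5(w=7) 3-6(w=2) 3-7(w=9)}
step 7: add edge 4-6 (w=10); MST = {0-1(w=6) 0-5(w=10) 1-2(w=6) 3-5(w=7) 3-6(w=2) 3-7(w=9) 4-6(w=10)}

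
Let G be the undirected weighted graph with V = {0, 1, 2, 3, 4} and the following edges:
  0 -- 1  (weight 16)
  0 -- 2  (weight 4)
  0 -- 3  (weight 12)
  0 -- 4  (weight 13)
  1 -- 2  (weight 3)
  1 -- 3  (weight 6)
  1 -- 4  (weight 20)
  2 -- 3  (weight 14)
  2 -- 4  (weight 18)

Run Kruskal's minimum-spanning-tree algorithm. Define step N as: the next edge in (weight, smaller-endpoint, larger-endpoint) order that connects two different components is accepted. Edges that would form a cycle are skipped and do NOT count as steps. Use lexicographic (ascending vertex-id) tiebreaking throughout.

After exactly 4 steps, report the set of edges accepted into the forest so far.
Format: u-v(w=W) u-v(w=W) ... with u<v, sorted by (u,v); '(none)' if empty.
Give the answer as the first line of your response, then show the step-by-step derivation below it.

0-2(w=4) 0-4(w=13) 1-2(w=3) 1-3(w=6)

step 1: add edge 1-2 (w=3); MST = {1-2(w=3)}
step 2: add edge 0-2 (w=4); MST = {0-2(w=4) 1-2(w=3)}
step 3: add edge 1-3 (w=6); MST = {0-2(w=4) 1-2(w=3) 1-3(w=6)}
step 4: add edge 0-4 (w=13); MST = {0-2(w=4) 0-4(w=13) 1-2(w=3) 1-3(w=6)}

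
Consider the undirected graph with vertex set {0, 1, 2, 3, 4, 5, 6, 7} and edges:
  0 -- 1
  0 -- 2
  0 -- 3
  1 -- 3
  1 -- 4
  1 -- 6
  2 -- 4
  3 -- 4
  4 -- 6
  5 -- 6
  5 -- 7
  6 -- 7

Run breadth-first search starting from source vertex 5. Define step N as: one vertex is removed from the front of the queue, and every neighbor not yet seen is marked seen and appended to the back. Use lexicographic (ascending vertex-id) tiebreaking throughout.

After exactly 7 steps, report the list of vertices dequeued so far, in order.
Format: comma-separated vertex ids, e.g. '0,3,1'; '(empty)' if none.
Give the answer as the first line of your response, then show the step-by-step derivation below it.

5,6,7,1,4,0,3

step 1: dequeue 5; queue=[6,7]; order=5
step 2: dequeue 6; queue=[7,1,4]; order=5,6
step 3: dequeue 7; queue=[1,4]; order=5,6,7
step 4: dequeue 1; queue=[4,0,3]; order=5,6,7,1
step 5: dequeue 4; queue=[0,3,2]; order=5,6,7,1,4
step 6: dequeue 0; queue=[3,2]; order=5,6,7,1,4,0
step 7: dequeue 3; queue=[2]; order=5,6,7,1,4,0,3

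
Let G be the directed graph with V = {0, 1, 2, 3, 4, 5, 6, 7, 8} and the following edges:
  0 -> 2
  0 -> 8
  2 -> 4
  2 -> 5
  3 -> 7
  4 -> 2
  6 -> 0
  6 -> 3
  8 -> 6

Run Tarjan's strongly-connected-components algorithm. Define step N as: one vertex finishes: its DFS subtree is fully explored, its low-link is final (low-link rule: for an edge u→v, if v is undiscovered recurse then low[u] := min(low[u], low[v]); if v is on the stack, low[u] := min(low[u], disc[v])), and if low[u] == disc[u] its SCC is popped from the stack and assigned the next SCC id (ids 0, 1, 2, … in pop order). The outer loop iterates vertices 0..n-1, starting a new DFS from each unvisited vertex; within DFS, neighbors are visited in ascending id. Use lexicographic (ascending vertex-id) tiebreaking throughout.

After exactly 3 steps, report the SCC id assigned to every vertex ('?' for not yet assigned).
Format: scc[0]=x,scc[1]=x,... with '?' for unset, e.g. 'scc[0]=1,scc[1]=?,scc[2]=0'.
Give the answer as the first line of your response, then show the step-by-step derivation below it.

scc[0]=?,scc[1]=?,scc[2]=1,scc[3]=?,scc[4]=1,scc[5]=0,scc[6]=?,scc[7]=?,scc[8]=?

step 1: low=(low[0]=0,low[1]=?,low[2]=1,low[3]=?,low[4]=1,low[5]=?,low[6]=?,low[7]=?,low[8]=?); scc=(scc[0]=?,scc[1]=?,scc[2]=?,scc[3]=?,scc[4]=?,scc[5]=?,scc[6]=?,scc[7]=?,scc[8]=?)
step 2: low=(low[0]=0,low[1]=?,low[2]=1,low[3]=?,low[4]=1,low[5]=3,low[6]=?,low[7]=?,low[8]=?); scc=(scc[0]=?,scc[1]=?,scc[2]=?,scc[3]=?,scc[4]=?,scc[5]=0,scc[6]=?,scc[7]=?,scc[8]=?)
step 3: low=(low[0]=0,low[1]=?,low[2]=1,low[3]=?,low[4]=1,low[5]=3,low[6]=?,low[7]=?,low[8]=?); scc=(scc[0]=?,scc[1]=?,scc[2]=1,scc[3]=?,scc[4]=1,scc[5]=0,scc[6]=?,scc[7]=?,scc[8]=?)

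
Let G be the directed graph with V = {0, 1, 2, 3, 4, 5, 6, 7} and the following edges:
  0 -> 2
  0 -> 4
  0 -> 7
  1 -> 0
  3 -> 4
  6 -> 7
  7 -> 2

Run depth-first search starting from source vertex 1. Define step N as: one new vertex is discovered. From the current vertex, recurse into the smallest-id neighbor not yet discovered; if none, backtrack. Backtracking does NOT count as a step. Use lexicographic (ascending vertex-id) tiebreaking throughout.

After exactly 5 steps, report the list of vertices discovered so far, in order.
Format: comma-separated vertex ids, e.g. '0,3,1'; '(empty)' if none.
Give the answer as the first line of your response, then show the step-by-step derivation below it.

1,0,2,4,7

step 1: discover 1; path=1; order=1
step 2: discover 0; path=1>0; order=1,0
step 3: discover 2; path=1>0>2; order=1,0,2
step 4: discover 4; path=1>0>4; order=1,0,2,4
step 5: discover 7; path=1>0>7; order=1,0,2,4,7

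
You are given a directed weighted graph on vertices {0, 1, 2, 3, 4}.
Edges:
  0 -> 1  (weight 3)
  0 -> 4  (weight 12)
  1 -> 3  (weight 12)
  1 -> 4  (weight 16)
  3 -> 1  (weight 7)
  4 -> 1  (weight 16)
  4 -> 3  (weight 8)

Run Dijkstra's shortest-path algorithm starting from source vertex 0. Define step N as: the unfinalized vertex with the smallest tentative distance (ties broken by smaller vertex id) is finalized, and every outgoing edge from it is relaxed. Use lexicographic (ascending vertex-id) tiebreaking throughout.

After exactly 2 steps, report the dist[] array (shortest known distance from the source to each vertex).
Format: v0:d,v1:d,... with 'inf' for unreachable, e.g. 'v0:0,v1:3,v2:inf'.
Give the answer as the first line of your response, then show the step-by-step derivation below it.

v0:0,v1:3,v2:inf,v3:15,v4:12

step 1: dist = v0:0,v1:3,v2:inf,v3:inf,v4:12
step 2: dist = v0:0,v1:3,v2:inf,v3:15,v4:12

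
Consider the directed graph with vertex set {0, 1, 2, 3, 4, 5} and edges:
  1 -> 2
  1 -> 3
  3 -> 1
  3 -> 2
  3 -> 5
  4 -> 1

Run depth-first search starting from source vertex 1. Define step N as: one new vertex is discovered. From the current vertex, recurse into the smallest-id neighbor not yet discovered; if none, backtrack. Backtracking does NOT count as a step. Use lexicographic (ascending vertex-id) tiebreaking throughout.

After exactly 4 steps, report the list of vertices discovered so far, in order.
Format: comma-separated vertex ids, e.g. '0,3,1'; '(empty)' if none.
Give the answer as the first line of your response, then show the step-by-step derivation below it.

1,2,3,5

step 1: discover 1; path=1; order=1
step 2: discover 2; path=1>2; order=1,2
step 3: discover 3; path=1>3; order=1,2,3
step 4: discover 5; path=1>3>5; order=1,2,3,5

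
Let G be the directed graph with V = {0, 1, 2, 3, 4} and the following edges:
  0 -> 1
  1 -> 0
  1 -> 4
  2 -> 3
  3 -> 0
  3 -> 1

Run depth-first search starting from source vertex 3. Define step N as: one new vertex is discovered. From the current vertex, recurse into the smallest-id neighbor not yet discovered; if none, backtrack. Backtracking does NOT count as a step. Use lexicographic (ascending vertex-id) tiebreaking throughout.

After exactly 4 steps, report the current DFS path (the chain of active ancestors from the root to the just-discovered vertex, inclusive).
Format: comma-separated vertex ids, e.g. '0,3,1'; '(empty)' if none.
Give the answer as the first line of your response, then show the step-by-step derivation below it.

3,0,1,4

step 1: discover 3; path=3; order=3
step 2: discover 0; path=3>0; order=3,0
step 3: discover 1; path=3>0>1; order=3,0,1
step 4: discover 4; path=3>0>1>4; order=3,0,1,4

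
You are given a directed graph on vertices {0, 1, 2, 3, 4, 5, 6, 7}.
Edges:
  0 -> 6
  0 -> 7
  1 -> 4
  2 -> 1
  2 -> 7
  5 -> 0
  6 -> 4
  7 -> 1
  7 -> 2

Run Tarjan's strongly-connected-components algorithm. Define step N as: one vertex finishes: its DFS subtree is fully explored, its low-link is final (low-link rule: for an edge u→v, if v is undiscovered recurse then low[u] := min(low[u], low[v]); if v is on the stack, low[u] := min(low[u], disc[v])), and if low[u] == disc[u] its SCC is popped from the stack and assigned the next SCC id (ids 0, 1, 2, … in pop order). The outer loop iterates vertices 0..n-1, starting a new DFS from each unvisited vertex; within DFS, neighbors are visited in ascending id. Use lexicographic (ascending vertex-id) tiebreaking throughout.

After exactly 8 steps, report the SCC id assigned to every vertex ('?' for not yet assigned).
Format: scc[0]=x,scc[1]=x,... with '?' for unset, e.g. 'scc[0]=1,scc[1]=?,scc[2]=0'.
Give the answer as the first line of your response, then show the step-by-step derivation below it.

scc[0]=4,scc[1]=2,scc[2]=3,scc[3]=5,scc[4]=0,scc[5]=6,scc[6]=1,scc[7]=3

step 1: low=(low[0]=0,low[1]=?,low[2]=?,low[3]=?,low[4]=2,low[5]=?,low[6]=1,low[7]=?); scc=(scc[0]=?,scc[1]=?,scc[2]=?,scc[3]=?,scc[4]=0,scc[5]=?,scc[6]=?,scc[7]=?)
step 2: low=(low[0]=0,low[1]=?,low[2]=?,low[3]=?,low[4]=2,low[5]=?,low[6]=1,low[7]=?); scc=(scc[0]=?,scc[1]=?,scc[2]=?,scc[3]=?,scc[4]=0,scc[5]=?,scc[6]=1,scc[7]=?)
step 3: low=(low[0]=0,low[1]=4,low[2]=?,low[3]=?,low[4]=2,low[5]=?,low[6]=1,low[7]=3); scc=(scc[0]=?,scc[1]=2,scc[2]=?,scc[3]=?,scc[4]=0,scc[5]=?,scc[6]=1,scc[7]=?)
step 4: low=(low[0]=0,low[1]=4,low[2]=3,low[3]=?,low[4]=2,low[5]=?,low[6]=1,low[7]=3); scc=(scc[0]=?,scc[1]=2,scc[2]=?,scc[3]=?,scc[4]=0,scc[5]=?,scc[6]=1,scc[7]=?)
step 5: low=(low[0]=0,low[1]=4,low[2]=3,low[3]=?,low[4]=2,low[5]=?,low[6]=1,low[7]=3); scc=(scc[0]=?,scc[1]=2,scc[2]=3,scc[3]=?,scc[4]=0,scc[5]=?,scc[6]=1,scc[7]=3)
step 6: low=(low[0]=0,low[1]=4,low[2]=3,low[3]=?,low[4]=2,low[5]=?,low[6]=1,low[7]=3); scc=(scc[0]=4,scc[1]=2,scc[2]=3,scc[3]=?,scc[4]=0,scc[5]=?,scc[6]=1,scc[7]=3)
step 7: low=(low[0]=0,low[1]=4,low[2]=3,low[3]=6,low[4]=2,low[5]=?,low[6]=1,low[7]=3); scc=(scc[0]=4,scc[1]=2,scc[2]=3,scc[3]=5,scc[4]=0,scc[5]=?,scc[6]=1,scc[7]=3)
step 8: low=(low[0]=0,low[1]=4,low[2]=3,low[3]=6,low[4]=2,low[5]=7,low[6]=1,low[7]=3); scc=(scc[0]=4,scc[1]=2,scc[2]=3,scc[3]=5,scc[4]=0,scc[5]=6,scc[6]=1,scc[7]=3)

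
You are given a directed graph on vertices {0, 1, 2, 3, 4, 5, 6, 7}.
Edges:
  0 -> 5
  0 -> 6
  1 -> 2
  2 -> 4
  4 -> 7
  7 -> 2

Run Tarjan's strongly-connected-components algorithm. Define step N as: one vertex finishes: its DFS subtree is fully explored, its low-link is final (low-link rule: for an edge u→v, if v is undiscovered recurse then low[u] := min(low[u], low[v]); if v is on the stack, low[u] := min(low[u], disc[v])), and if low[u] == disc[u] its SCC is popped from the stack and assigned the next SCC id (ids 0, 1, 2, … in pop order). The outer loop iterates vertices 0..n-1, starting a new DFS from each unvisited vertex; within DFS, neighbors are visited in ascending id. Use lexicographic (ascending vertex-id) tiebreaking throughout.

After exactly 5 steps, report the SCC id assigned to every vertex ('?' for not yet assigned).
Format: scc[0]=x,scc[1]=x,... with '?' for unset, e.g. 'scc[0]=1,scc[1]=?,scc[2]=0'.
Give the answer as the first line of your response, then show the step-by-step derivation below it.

scc[0]=2,scc[1]=?,scc[2]=?,scc[3]=?,scc[4]=?,scc[5]=0,scc[6]=1,scc[7]=?

step 1: low=(low[0]=0,low[1]=?,low[2]=?,low[3]=?,low[4]=?,low[5]=1,low[6]=?,low[7]=?); scc=(scc[0]=?,scc[1]=?,scc[2]=?,scc[3]=?,scc[4]=?,scc[5]=0,scc[6]=?,scc[7]=?)
step 2: low=(low[0]=0,low[1]=?,low[2]=?,low[3]=?,low[4]=?,low[5]=1,low[6]=2,low[7]=?); scc=(scc[0]=?,scc[1]=?,scc[2]=?,scc[3]=?,scc[4]=?,scc[5]=0,scc[6]=1,scc[7]=?)
step 3: low=(low[0]=0,low[1]=?,low[2]=?,low[3]=?,low[4]=?,low[5]=1,low[6]=2,low[7]=?); scc=(scc[0]=2,scc[1]=?,scc[2]=?,scc[3]=?,scc[4]=?,scc[5]=0,scc[6]=1,scc[7]=?)
step 4: low=(low[0]=0,low[1]=3,low[2]=4,low[3]=?,low[4]=5,low[5]=1,low[6]=2,low[7]=4); scc=(scc[0]=2,scc[1]=?,scc[2]=?,scc[3]=?,scc[4]=?,scc[5]=0,scc[6]=1,scc[7]=?)
step 5: low=(low[0]=0,low[1]=3,low[2]=4,low[3]=?,low[4]=4,low[5]=1,low[6]=2,low[7]=4); scc=(scc[0]=2,scc[1]=?,scc[2]=?,scc[3]=?,scc[4]=?,scc[5]=0,scc[6]=1,scc[7]=?)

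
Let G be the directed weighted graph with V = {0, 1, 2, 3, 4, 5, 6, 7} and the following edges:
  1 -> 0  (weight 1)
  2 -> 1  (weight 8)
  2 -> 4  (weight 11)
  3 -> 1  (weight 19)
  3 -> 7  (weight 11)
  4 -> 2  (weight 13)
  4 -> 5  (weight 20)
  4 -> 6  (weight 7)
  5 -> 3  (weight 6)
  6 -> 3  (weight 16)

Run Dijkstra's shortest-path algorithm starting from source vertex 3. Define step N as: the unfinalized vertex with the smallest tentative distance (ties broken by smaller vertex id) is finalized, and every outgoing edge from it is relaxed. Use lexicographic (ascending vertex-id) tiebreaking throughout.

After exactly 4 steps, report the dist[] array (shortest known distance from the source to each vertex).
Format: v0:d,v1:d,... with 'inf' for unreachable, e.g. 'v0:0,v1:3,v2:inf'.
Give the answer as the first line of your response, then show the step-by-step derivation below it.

v0:20,v1:19,v2:inf,v3:0,v4:inf,v5:inf,v6:inf,v7:11

step 1: dist = v0:inf,v1:19,v2:inf,v3:0,v4:inf,v5:inf,v6:inf,v7:11
step 2: dist = v0:inf,v1:19,v2:inf,v3:0,v4:inf,v5:inf,v6:inf,v7:11
step 3: dist = v0:20,v1:19,v2:inf,v3:0,v4:inf,v5:inf,v6:inf,v7:11
step 4: dist = v0:20,v1:19,v2:inf,v3:0,v4:inf,v5:inf,v6:inf,v7:11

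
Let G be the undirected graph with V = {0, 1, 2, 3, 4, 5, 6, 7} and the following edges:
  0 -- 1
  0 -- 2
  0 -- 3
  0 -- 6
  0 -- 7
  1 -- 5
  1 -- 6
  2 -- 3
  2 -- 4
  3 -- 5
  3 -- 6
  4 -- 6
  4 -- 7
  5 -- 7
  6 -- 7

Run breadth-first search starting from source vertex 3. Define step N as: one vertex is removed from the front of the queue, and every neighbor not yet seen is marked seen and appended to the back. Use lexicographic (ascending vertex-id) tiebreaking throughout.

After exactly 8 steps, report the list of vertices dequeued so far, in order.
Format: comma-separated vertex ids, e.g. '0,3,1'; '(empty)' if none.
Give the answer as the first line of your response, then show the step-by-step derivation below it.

3,0,2,5,6,1,7,4

step 1: dequeue 3; queue=[0,2,5,6]; order=3
step 2: dequeue 0; queue=[2,5,6,1,7]; order=3,0
step 3: dequeue 2; queue=[5,6,1,7,4]; order=3,0,2
step 4: dequeue 5; queue=[6,1,7,4]; order=3,0,2,5
step 5: dequeue 6; queue=[1,7,4]; order=3,0,2,5,6
step 6: dequeue 1; queue=[7,4]; order=3,0,2,5,6,1
step 7: dequeue 7; queue=[4]; order=3,0,2,5,6,1,7
step 8: dequeue 4; queue=[(empty)]; order=3,0,2,5,6,1,7,4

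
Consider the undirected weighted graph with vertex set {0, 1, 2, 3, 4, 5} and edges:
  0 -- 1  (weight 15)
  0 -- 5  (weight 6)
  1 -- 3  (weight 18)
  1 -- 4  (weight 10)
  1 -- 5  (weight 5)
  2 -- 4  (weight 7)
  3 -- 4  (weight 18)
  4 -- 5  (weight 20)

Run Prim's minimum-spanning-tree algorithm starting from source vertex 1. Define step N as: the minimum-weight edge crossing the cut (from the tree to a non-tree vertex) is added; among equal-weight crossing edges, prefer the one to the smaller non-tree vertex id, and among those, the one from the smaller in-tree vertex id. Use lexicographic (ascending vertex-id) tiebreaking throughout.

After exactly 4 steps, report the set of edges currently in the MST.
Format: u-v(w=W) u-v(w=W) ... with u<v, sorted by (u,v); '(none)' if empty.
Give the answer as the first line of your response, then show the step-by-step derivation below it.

0-5(w=6) 1-4(w=10) 1-5(w=5) 2-4(w=7)

step 1: add edge 1-5 (w=5); MST = {1-5(w=5)}
step 2: add edge 0-5 (w=6); MST = {0-5(w=6) 1-5(w=5)}
step 3: add edge 1-4 (w=10); MST = {0-5(w=6) 1-4(w=10) 1-5(w=5)}
step 4: add edge 2-4 (w=7); MST = {0-5(w=6) 1-4(w=10) 1-5(w=5) 2-4(w=7)}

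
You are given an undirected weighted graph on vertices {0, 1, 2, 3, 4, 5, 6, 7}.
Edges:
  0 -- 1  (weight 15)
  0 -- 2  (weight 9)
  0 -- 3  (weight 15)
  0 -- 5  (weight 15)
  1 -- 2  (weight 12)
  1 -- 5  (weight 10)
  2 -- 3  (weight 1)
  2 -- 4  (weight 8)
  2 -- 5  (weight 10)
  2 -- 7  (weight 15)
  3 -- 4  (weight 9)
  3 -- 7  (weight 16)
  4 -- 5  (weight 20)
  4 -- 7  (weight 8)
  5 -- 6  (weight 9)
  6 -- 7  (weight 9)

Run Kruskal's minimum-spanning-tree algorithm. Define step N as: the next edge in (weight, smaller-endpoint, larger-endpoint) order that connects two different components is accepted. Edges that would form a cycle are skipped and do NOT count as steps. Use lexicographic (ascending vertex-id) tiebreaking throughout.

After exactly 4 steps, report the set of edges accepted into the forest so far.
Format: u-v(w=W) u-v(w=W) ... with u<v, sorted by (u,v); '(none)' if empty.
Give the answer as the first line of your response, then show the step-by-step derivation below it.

0-2(w=9) 2-3(w=1) 2-4(w=8) 4-7(w=8)

step 1: add edge 2-3 (w=1); MST = {2-3(w=1)}
step 2: add edge 2-4 (w=8); MST = {2-3(w=1) 2-4(w=8)}
step 3: add edge 4-7 (w=8); MST = {2-3(w=1) 2-4(w=8) 4-7(w=8)}
step 4: add edge 0-2 (w=9); MST = {0-2(w=9) 2-3(w=1) 2-4(w=8) 4-7(w=8)}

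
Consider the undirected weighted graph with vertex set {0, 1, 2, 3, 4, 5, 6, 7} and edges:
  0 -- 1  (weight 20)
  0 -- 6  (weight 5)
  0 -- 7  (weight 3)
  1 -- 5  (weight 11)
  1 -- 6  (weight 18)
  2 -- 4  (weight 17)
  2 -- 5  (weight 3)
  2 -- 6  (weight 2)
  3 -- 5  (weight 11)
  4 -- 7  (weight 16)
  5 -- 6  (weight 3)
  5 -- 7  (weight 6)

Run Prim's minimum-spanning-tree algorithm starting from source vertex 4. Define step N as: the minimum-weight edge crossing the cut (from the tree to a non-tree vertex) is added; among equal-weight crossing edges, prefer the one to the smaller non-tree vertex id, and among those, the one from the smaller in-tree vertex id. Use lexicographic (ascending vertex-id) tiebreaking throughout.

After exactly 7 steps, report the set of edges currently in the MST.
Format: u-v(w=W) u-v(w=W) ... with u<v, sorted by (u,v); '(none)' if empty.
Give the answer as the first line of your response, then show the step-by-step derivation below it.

0-6(w=5) 0-7(w=3) 1-5(w=11) 2-5(w=3) 2-6(w=2) 3-5(w=11) 4-7(w=16)

step 1: add edge 4-7 (w=16); MST = {4-7(w=16)}
step 2: add edge 0-7 (w=3); MST = {0-7(w=3) 4-7(w=16)}
step 3: add edge 0-6 (w=5); MST = {0-6(w=5) 0-7(w=3) 4-7(w=16)}
step 4: add edge 2-6 (w=2); MST = {0-6(w=5) 0-7(w=3) 2-6(w=2) 4-7(w=16)}
step 5: add edge 2-5 (w=3); MST = {0-6(w=5) 0-7(w=3) 2-5(w=3) 2-6(w=2) 4-7(w=16)}
step 6: add edge 1-5 (w=11); MST = {0-6(w=5) 0-7(w=3) 1-5(w=11) 2-5(w=3) 2-6(w=2) 4-7(w=16)}
step 7: add edge 3-5 (w=11); MST = {0-6(w=5) 0-7(w=3) 1-5(w=11) 2-5(w=3) 2-6(w=2) 3-5(w=11) 4-7(w=16)}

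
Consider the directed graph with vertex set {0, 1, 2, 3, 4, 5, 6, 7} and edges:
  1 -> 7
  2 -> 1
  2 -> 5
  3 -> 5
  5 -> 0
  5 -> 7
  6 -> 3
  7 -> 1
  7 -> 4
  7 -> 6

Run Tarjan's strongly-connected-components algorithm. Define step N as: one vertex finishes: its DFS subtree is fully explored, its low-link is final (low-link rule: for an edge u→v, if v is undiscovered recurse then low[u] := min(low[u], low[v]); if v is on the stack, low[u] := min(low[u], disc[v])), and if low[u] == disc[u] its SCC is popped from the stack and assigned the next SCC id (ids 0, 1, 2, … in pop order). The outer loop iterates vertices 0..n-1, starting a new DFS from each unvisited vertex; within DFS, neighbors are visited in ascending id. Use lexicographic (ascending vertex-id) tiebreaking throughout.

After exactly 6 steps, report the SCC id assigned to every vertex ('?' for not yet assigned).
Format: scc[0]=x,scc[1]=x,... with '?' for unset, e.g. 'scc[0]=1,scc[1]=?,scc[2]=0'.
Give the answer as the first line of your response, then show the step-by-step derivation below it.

scc[0]=0,scc[1]=?,scc[2]=?,scc[3]=?,scc[4]=1,scc[5]=?,scc[6]=?,scc[7]=?

step 1: low=(low[0]=0,low[1]=?,low[2]=?,low[3]=?,low[4]=?,low[5]=?,low[6]=?,low[7]=?); scc=(scc[0]=0,scc[1]=?,scc[2]=?,scc[3]=?,scc[4]=?,scc[5]=?,scc[6]=?,scc[7]=?)
step 2: low=(low[0]=0,low[1]=1,low[2]=?,low[3]=?,low[4]=3,low[5]=?,low[6]=?,low[7]=1); scc=(scc[0]=0,scc[1]=?,scc[2]=?,scc[3]=?,scc[4]=1,scc[5]=?,scc[6]=?,scc[7]=?)
step 3: low=(low[0]=0,low[1]=1,low[2]=?,low[3]=5,low[4]=3,low[5]=2,low[6]=4,low[7]=1); scc=(scc[0]=0,scc[1]=?,scc[2]=?,scc[3]=?,scc[4]=1,scc[5]=?,scc[6]=?,scc[7]=?)
step 4: low=(low[0]=0,low[1]=1,low[2]=?,low[3]=2,low[4]=3,low[5]=2,low[6]=4,low[7]=1); scc=(scc[0]=0,scc[1]=?,scc[2]=?,scc[3]=?,scc[4]=1,scc[5]=?,scc[6]=?,scc[7]=?)
step 5: low=(low[0]=0,low[1]=1,low[2]=?,low[3]=2,low[4]=3,low[5]=2,low[6]=2,low[7]=1); scc=(scc[0]=0,scc[1]=?,scc[2]=?,scc[3]=?,scc[4]=1,scc[5]=?,scc[6]=?,scc[7]=?)
step 6: low=(low[0]=0,low[1]=1,low[2]=?,low[3]=2,low[4]=3,low[5]=2,low[6]=2,low[7]=1); scc=(scc[0]=0,scc[1]=?,scc[2]=?,scc[3]=?,scc[4]=1,scc[5]=?,scc[6]=?,scc[7]=?)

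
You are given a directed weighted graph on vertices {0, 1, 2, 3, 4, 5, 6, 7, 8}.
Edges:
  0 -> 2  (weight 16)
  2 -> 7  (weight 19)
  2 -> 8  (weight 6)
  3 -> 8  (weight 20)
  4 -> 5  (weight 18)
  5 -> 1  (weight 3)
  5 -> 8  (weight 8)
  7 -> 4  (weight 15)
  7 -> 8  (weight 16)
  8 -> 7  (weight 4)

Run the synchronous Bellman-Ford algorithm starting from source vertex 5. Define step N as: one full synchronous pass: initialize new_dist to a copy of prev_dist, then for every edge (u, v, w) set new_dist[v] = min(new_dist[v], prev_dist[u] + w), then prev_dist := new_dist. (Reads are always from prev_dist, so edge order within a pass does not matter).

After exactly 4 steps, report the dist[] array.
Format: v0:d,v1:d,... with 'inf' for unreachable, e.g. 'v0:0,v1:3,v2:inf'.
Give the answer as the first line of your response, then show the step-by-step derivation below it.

v0:inf,v1:3,v2:inf,v3:inf,v4:27,v5:0,v6:inf,v7:12,v8:8

step 1: dist = v0:inf,v1:3,v2:inf,v3:inf,v4:inf,v5:0,v6:inf,v7:inf,v8:8
step 2: dist = v0:inf,v1:3,v2:inf,v3:inf,v4:inf,v5:0,v6:inf,v7:12,v8:8
step 3: dist = v0:inf,v1:3,v2:inf,v3:inf,v4:27,v5:0,v6:inf,v7:12,v8:8
step 4: dist = v0:inf,v1:3,v2:inf,v3:inf,v4:27,v5:0,v6:inf,v7:12,v8:8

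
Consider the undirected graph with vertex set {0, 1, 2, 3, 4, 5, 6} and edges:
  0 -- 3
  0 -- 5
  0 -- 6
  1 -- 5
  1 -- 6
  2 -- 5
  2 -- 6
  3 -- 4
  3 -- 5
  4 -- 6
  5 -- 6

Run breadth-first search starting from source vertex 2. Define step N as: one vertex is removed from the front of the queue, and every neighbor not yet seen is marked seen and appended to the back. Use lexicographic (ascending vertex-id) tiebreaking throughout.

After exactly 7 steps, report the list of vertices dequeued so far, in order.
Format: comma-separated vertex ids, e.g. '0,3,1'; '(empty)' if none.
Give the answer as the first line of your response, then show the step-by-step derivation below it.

2,5,6,0,1,3,4

step 1: dequeue 2; queue=[5,6]; order=2
step 2: dequeue 5; queue=[6,0,1,3]; order=2,5
step 3: dequeue 6; queue=[0,1,3,4]; order=2,5,6
step 4: dequeue 0; queue=[1,3,4]; order=2,5,6,0
step 5: dequeue 1; queue=[3,4]; order=2,5,6,0,1
step 6: dequeue 3; queue=[4]; order=2,5,6,0,1,3
step 7: dequeue 4; queue=[(empty)]; order=2,5,6,0,1,3,4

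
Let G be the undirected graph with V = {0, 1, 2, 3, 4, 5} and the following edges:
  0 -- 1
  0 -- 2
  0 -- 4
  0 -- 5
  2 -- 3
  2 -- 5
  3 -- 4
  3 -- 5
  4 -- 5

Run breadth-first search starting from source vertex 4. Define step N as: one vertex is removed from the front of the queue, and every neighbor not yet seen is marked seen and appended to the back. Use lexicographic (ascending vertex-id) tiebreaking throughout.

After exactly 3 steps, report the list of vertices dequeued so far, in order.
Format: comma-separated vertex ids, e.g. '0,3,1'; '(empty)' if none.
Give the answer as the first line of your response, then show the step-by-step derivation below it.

4,0,3

step 1: dequeue 4; queue=[0,3,5]; order=4
step 2: dequeue 0; queue=[3,5,1,2]; order=4,0
step 3: dequeue 3; queue=[5,1,2]; order=4,0,3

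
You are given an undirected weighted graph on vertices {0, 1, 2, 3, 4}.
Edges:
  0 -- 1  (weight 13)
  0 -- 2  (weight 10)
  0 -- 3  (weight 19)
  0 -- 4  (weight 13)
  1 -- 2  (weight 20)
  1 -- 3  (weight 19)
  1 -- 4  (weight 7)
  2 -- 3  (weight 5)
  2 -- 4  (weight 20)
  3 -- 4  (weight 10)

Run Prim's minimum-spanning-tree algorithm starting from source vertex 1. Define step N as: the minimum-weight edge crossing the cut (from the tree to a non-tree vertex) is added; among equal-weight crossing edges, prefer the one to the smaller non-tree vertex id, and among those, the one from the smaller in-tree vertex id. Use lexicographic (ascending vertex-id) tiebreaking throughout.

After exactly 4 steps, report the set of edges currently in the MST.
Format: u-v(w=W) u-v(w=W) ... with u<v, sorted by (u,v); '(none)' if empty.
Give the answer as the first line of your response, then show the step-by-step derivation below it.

0-2(w=10) 1-4(w=7) 2-3(w=5) 3-4(w=10)

step 1: add edge 1-4 (w=7); MST = {1-4(w=7)}
step 2: add edge 3-4 (w=10); MST = {1-4(w=7) 3-4(w=10)}
step 3: add edge 2-3 (w=5); MST = {1-4(w=7) 2-3(w=5) 3-4(w=10)}
step 4: add edge 0-2 (w=10); MST = {0-2(w=10) 1-4(w=7) 2-3(w=5) 3-4(w=10)}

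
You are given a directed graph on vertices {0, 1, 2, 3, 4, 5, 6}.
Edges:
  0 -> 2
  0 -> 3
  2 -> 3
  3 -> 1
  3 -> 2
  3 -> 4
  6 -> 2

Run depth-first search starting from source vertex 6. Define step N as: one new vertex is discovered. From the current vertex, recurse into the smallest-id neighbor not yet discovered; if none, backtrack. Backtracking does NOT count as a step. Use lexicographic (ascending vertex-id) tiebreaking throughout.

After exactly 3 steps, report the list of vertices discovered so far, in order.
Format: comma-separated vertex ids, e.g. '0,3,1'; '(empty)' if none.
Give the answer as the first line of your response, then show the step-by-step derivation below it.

6,2,3

step 1: discover 6; path=6; order=6
step 2: discover 2; path=6>2; order=6,2
step 3: discover 3; path=6>2>3; order=6,2,3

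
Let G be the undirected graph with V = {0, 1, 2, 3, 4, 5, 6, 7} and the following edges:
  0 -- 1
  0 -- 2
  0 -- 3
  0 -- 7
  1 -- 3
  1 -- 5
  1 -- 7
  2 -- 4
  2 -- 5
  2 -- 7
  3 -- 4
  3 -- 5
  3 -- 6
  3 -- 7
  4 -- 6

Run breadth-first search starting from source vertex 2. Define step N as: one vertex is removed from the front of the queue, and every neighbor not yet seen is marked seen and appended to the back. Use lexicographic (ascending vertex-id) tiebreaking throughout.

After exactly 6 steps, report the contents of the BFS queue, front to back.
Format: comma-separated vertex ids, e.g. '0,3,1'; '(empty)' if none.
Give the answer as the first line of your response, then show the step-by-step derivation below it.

3,6

step 1: dequeue 2; queue=[0,4,5,7]; order=2
step 2: dequeue 0; queue=[4,5,7,1,3]; order=2,0
step 3: dequeue 4; queue=[5,7,1,3,6]; order=2,0,4
step 4: dequeue 5; queue=[7,1,3,6]; order=2,0,4,5
step 5: dequeue 7; queue=[1,3,6]; order=2,0,4,5,7
step 6: dequeue 1; queue=[3,6]; order=2,0,4,5,7,1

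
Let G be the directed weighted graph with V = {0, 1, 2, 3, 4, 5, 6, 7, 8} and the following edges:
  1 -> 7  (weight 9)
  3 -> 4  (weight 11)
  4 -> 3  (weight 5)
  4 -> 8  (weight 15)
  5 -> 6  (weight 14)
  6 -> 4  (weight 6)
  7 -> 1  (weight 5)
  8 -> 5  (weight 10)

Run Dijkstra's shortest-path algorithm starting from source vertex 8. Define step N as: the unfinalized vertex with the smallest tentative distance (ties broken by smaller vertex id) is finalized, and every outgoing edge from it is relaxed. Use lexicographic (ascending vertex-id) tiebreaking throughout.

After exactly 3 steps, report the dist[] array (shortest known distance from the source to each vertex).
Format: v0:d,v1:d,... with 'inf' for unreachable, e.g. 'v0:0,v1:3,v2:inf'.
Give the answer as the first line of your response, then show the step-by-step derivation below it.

v0:inf,v1:inf,v2:inf,v3:inf,v4:30,v5:10,v6:24,v7:inf,v8:0

step 1: dist = v0:inf,v1:inf,v2:inf,v3:inf,v4:inf,v5:10,v6:inf,v7:inf,v8:0
step 2: dist = v0:inf,v1:inf,v2:inf,v3:inf,v4:inf,v5:10,v6:24,v7:inf,v8:0
step 3: dist = v0:inf,v1:inf,v2:inf,v3:inf,v4:30,v5:10,v6:24,v7:inf,v8:0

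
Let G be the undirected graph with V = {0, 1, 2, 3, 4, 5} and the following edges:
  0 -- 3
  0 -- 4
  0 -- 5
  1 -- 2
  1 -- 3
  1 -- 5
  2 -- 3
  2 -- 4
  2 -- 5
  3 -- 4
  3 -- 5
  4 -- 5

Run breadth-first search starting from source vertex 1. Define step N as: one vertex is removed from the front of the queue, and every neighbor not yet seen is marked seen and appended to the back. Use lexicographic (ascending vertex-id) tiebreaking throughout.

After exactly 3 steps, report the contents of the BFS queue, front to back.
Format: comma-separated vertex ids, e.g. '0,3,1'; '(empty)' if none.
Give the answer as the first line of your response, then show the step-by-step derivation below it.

5,4,0

step 1: dequeue 1; queue=[2,3,5]; order=1
step 2: dequeue 2; queue=[3,5,4]; order=1,2
step 3: dequeue 3; queue=[5,4,0]; order=1,2,3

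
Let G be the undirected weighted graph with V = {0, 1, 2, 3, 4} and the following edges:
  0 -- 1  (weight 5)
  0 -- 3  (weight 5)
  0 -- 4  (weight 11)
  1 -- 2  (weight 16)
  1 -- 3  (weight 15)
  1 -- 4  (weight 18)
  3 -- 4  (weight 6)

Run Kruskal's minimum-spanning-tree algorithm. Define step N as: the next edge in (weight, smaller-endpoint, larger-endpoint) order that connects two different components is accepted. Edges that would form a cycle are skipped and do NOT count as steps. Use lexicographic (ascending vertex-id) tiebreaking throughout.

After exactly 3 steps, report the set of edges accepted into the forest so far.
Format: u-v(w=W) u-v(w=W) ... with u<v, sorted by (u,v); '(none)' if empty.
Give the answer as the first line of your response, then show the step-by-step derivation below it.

0-1(w=5) 0-3(w=5) 3-4(w=6)

step 1: add edge 0-1 (w=5); MST = {0-1(w=5)}
step 2: add edge 0-3 (w=5); MST = {0-1(w=5) 0-3(w=5)}
step 3: add edge 3-4 (w=6); MST = {0-1(w=5) 0-3(w=5) 3-4(w=6)}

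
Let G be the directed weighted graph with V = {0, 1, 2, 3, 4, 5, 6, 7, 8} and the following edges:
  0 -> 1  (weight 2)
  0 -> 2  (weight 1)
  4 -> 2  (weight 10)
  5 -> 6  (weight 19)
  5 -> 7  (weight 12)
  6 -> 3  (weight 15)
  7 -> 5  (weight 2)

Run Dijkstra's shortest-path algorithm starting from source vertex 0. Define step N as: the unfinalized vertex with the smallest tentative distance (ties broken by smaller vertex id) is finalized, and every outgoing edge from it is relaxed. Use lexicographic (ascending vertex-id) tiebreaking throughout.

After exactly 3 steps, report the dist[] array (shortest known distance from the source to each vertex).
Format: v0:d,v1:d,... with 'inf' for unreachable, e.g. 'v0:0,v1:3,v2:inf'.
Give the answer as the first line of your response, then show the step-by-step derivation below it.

v0:0,v1:2,v2:1,v3:inf,v4:inf,v5:inf,v6:inf,v7:inf,v8:inf

step 1: dist = v0:0,v1:2,v2:1,v3:inf,v4:inf,v5:inf,v6:inf,v7:inf,v8:inf
step 2: dist = v0:0,v1:2,v2:1,v3:inf,v4:inf,v5:inf,v6:inf,v7:inf,v8:inf
step 3: dist = v0:0,v1:2,v2:1,v3:inf,v4:inf,v5:inf,v6:inf,v7:inf,v8:inf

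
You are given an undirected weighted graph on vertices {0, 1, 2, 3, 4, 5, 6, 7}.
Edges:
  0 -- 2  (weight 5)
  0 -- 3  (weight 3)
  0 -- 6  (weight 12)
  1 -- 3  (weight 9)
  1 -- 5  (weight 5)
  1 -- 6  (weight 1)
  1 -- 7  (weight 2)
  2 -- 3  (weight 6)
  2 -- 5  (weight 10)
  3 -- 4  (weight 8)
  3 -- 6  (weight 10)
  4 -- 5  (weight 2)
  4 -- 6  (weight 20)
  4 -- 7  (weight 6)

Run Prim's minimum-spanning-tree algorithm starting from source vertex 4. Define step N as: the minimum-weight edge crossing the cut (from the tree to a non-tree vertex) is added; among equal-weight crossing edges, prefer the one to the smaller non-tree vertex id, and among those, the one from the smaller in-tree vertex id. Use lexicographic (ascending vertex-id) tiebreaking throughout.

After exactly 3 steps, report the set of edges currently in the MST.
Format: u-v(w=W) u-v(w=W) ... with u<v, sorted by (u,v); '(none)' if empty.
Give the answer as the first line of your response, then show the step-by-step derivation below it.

1-5(w=5) 1-6(w=1) 4-5(w=2)

step 1: add edge 4-5 (w=2); MST = {4-5(w=2)}
step 2: add edge 1-5 (w=5); MST = {1-5(w=5) 4-5(w=2)}
step 3: add edge 1-6 (w=1); MST = {1-5(w=5) 1-6(w=1) 4-5(w=2)}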